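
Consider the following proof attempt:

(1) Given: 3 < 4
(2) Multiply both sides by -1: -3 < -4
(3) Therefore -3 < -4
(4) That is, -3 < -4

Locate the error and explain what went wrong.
Step 2: Multiply both sides by -1: -3 < -4

Step 2 multiplies both sides by -1 but fails to reverse the inequality sign. When multiplying (or dividing) an inequality by a negative number, the direction must be reversed. Since 3 < 4, we should get -3 > -4, i.e., -3 > -4.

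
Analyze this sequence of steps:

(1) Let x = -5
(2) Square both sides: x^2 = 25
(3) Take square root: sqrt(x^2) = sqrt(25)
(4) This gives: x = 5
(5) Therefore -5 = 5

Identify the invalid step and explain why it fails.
Step 4: This gives: x = 5

Step 4 incorrectly states that sqrt(x^2) = x. The correct identity is sqrt(x^2) = |x|. Since x = -5 < 0, we have sqrt(x^2) = |-5| = 5, not x = -5.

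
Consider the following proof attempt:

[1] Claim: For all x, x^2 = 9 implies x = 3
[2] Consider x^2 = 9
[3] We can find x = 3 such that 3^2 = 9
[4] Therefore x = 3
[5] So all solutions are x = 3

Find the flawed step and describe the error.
Step 4: Therefore x = 3

Step 4 incorrectly concludes that x = 3 is the only solution. The proof shows that x = 3 is A solution (existence), but does not show it is the ONLY solution (uniqueness). In fact, x = -3 is also a solution since (-3)^2 = 9. Finding one solution doesn't prove there are no others.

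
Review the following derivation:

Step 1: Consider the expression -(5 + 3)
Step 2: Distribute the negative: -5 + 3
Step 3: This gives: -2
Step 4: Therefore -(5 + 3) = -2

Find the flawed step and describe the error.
Step 2: Distribute the negative: -5 + 3

Step 2 incorrectly distributes the negative sign. The correct distribution is -(5 + 3) = -5 - 3 = -8. The negative must be applied to both terms, not just the first. The error treats -(5 + 3) as -5 + 3, which equals -2 instead of -8.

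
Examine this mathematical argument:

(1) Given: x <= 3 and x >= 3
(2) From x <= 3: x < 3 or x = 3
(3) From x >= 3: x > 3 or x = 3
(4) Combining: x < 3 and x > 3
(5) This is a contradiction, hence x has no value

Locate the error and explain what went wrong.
Step 4: Combining: x < 3 and x > 3

Step 4 incorrectly combines the conditions. From x <= 3 and x >= 3, the intersection is x = 3. The error treats the 'or' cases as 'and' requirements. The correct conclusion is that x = 3 is the unique solution, not that no solution exists.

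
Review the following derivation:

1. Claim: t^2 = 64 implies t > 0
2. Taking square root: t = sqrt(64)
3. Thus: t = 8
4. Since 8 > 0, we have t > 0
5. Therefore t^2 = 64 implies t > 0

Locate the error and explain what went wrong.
Step 2: Taking square root: t = sqrt(64)

Step 2 takes the square root and assumes the positive root only. The equation t^2 = 64 actually has two solutions: t = 8 and t = -8. The proof silently assumes t > 0 without justification, then uses this assumption to conclude t > 0, which is circular. The counterexample t = -8 shows the claim is false.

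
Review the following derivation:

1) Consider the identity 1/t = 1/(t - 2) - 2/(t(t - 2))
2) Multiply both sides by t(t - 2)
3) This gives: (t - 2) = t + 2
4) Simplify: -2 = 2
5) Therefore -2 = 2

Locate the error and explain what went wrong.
Step 3: This gives: (t - 2) = t + 2

Step 3 makes a sign error when clearing denominators. Multiplying -2/(t(t - 2)) by t(t - 2) gives -2, not +2. The correct result is (t - 2) = t - 2, which is trivially true, not (t - 2) = t + 2. (Step 1 is a valid identity: 1/(t - 2) - 2/(t(t - 2)) = (t - 2)/(t(t - 2)) = 1/t.)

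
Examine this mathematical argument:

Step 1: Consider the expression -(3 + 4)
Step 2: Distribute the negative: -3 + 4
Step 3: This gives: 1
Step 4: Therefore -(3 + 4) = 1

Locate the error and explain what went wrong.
Step 2: Distribute the negative: -3 + 4

Step 2 incorrectly distributes the negative sign. The correct distribution is -(3 + 4) = -3 - 4 = -7. The negative must be applied to both terms, not just the first. The error treats -(3 + 4) as -3 + 4, which equals 1 instead of -7.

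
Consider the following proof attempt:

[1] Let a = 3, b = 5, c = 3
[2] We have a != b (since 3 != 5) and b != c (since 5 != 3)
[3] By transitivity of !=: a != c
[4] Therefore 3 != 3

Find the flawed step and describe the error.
Step 3: By transitivity of !=: a != c

Step 3 incorrectly applies transitivity to the '!=' relation. Transitivity states: if a R b and b R c, then a R c. However, '!=' is not transitive. Counterexample: 3 != 5 and 5 != 3, but 3 = 3 (both equal 3). Transitivity holds for relations like <, <=, =, but not for !=.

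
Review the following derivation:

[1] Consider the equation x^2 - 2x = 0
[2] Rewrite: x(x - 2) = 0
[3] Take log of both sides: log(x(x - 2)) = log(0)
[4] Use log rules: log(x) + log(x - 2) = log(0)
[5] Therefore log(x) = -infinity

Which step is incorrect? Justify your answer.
Step 3: Take log of both sides: log(x(x - 2)) = log(0)

Step 3 takes the logarithm of both sides, resulting in log(0) on the right side. The logarithm is only defined for positive numbers; log(0) is undefined (approaches negative infinity). This operation is invalid.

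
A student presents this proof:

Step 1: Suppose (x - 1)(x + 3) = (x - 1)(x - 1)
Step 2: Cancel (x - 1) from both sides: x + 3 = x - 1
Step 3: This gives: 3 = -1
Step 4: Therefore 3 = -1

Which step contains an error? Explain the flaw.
Step 2: Cancel (x - 1) from both sides: x + 3 = x - 1

Step 2 cancels (x - 1) from both sides. This is only valid if (x - 1) ≠ 0, i.e., x ≠ 1. When x = 1, both sides equal zero regardless of the other factors. The correct approach requires considering x = 1 as a separate case.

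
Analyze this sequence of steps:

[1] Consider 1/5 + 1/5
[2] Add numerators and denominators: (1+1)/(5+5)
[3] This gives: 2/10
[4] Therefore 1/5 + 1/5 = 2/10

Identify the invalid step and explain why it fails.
Step 2: Add numerators and denominators: (1+1)/(5+5)

Step 2 incorrectly adds fractions by separately adding numerators and denominators. This is wrong. The correct method requires a common denominator: 1/5 + 1/5 = (1×5 + 1×5)/(5×5) = 10/25 = 2/5. The method used gives 2/10, which is different.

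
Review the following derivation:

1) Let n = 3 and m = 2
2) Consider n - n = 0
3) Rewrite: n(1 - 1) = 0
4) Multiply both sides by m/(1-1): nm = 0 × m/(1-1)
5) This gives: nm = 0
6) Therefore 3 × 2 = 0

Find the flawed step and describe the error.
Step 4: Multiply both sides by m/(1-1): nm = 0 × m/(1-1)

Step 4 multiplies both sides by m/(1-1). However, 1-1 = 0, so this is multiplication by m/0, which is undefined. We cannot multiply by an undefined expression.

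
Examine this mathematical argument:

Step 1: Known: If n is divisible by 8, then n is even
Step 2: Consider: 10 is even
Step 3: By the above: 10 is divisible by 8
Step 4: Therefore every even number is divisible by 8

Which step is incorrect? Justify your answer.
Step 3: By the above: 10 is divisible by 8

Step 3 commits the fallacy of affirming the consequent. The known fact 'divisible by 8 → even' does NOT imply 'even → divisible by 8'. That would be the converse, which is false. For example, 10 is even but 10 ÷ 8 = 1.25, which is not an integer.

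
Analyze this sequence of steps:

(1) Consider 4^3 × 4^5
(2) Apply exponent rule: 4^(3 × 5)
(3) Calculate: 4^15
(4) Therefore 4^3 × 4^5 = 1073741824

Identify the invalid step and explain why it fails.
Step 2: Apply exponent rule: 4^(3 × 5)

Step 2 incorrectly states that a^b × a^c = a^(b×c). The correct rule is a^b × a^c = a^(b+c). The actual value is 4^3 × 4^5 = 4^8 = 65536, not 4^15 = 1073741824.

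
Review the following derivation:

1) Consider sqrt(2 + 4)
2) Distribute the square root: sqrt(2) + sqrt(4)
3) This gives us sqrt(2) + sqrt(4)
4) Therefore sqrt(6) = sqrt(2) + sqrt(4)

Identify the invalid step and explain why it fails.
Step 2: Distribute the square root: sqrt(2) + sqrt(4)

Step 2 incorrectly 'distributes' the square root over addition. The square root function does not distribute: sqrt(a + b) ≠ sqrt(a) + sqrt(b). In fact, sqrt(2 + 4) = sqrt(6) ≈ 2.4495, while sqrt(2) + sqrt(4) ≈ 3.4142.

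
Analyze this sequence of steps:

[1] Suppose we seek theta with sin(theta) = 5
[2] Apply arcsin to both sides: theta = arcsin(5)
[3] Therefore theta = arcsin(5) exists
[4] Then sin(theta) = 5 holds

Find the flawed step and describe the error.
Step 2: Apply arcsin to both sides: theta = arcsin(5)

Step 2 applies arcsin to 5. However, arcsin(x) is only defined for x in [-1, 1] because sin(theta) can only produce values in that range. Since |5| > 1, arcsin(5) is undefined. There is no angle whose sine equals 5.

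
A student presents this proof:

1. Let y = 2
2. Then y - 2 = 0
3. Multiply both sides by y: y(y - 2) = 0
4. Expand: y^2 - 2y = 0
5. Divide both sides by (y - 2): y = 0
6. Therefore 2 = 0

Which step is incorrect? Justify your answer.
Step 5: Divide both sides by (y - 2): y = 0

Step 5 divides both sides by (y - 2). However, since y = 2, we have (y - 2) = 0. Division by zero is undefined, making this step invalid.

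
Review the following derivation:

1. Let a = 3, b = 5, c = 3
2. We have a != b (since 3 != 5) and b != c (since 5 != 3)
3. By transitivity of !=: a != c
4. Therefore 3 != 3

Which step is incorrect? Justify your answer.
Step 3: By transitivity of !=: a != c

Step 3 incorrectly applies transitivity to the '!=' relation. Transitivity states: if a R b and b R c, then a R c. However, '!=' is not transitive. Counterexample: 3 != 5 and 5 != 3, but 3 = 3 (both equal 3). Transitivity holds for relations like <, <=, =, but not for !=.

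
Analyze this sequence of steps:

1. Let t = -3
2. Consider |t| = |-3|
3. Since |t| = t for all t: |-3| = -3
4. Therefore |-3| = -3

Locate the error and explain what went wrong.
Step 3: Since |t| = t for all t: |-3| = -3

Step 3 incorrectly states that |t| = t for all t. The correct definition is |t| = t when t >= 0, and |t| = -t when t < 0. Since -3 < 0, we have |-3| = -(-3) = 3, not -3.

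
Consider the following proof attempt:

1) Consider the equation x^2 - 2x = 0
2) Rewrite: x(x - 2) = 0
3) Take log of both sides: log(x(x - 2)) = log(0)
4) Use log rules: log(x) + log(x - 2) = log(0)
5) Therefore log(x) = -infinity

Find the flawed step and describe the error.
Step 3: Take log of both sides: log(x(x - 2)) = log(0)

Step 3 takes the logarithm of both sides, resulting in log(0) on the right side. The logarithm is only defined for positive numbers; log(0) is undefined (approaches negative infinity). This operation is invalid.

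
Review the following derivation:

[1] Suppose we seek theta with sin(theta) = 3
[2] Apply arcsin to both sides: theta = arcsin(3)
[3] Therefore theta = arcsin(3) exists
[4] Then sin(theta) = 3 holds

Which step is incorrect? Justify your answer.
Step 2: Apply arcsin to both sides: theta = arcsin(3)

Step 2 applies arcsin to 3. However, arcsin(x) is only defined for x in [-1, 1] because sin(theta) can only produce values in that range. Since |3| > 1, arcsin(3) is undefined. There is no angle whose sine equals 3.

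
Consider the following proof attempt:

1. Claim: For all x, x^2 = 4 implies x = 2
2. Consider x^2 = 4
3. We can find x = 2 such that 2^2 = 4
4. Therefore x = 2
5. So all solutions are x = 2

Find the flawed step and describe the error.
Step 4: Therefore x = 2

Step 4 incorrectly concludes that x = 2 is the only solution. The proof shows that x = 2 is A solution (existence), but does not show it is the ONLY solution (uniqueness). In fact, x = -2 is also a solution since (-2)^2 = 4. Finding one solution doesn't prove there are no others.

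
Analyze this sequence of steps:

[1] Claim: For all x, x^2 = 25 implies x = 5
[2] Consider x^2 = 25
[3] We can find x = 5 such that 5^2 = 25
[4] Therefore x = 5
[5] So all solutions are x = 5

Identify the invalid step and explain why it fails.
Step 4: Therefore x = 5

Step 4 incorrectly concludes that x = 5 is the only solution. The proof shows that x = 5 is A solution (existence), but does not show it is the ONLY solution (uniqueness). In fact, x = -5 is also a solution since (-5)^2 = 25. Finding one solution doesn't prove there are no others.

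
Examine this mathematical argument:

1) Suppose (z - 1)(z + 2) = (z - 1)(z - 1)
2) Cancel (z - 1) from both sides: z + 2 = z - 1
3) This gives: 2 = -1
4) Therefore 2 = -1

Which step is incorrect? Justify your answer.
Step 2: Cancel (z - 1) from both sides: z + 2 = z - 1

Step 2 cancels (z - 1) from both sides. This is only valid if (z - 1) ≠ 0, i.e., z ≠ 1. When z = 1, both sides equal zero regardless of the other factors. The correct approach requires considering z = 1 as a separate case.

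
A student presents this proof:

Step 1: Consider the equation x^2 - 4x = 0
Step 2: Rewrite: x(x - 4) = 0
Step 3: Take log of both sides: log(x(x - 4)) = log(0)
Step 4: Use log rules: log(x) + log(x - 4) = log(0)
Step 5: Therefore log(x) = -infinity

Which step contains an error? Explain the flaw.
Step 3: Take log of both sides: log(x(x - 4)) = log(0)

Step 3 takes the logarithm of both sides, resulting in log(0) on the right side. The logarithm is only defined for positive numbers; log(0) is undefined (approaches negative infinity). This operation is invalid.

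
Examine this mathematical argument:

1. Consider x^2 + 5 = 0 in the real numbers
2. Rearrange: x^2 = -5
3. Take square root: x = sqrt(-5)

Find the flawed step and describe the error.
Step 3: Take square root: x = sqrt(-5)

Step 3 takes the square root of -5, which is negative. In the real number system, the square root of a negative number is undefined. The equation x^2 + 5 = 0 has no real solutions. Square roots of negative numbers only exist in the complex numbers.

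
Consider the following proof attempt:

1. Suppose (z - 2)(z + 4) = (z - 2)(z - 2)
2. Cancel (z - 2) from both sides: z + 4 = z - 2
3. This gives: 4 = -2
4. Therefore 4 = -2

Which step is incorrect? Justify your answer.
Step 2: Cancel (z - 2) from both sides: z + 4 = z - 2

Step 2 cancels (z - 2) from both sides. This is only valid if (z - 2) ≠ 0, i.e., z ≠ 2. When z = 2, both sides equal zero regardless of the other factors. The correct approach requires considering z = 2 as a separate case.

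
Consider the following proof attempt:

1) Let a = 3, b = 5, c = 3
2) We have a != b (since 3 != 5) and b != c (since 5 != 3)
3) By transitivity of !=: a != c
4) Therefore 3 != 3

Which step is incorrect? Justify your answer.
Step 3: By transitivity of !=: a != c

Step 3 incorrectly applies transitivity to the '!=' relation. Transitivity states: if a R b and b R c, then a R c. However, '!=' is not transitive. Counterexample: 3 != 5 and 5 != 3, but 3 = 3 (both equal 3). Transitivity holds for relations like <, <=, =, but not for !=.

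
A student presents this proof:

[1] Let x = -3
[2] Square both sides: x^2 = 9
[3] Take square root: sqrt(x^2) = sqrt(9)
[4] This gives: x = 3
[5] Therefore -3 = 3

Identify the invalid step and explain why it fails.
Step 4: This gives: x = 3

Step 4 incorrectly states that sqrt(x^2) = x. The correct identity is sqrt(x^2) = |x|. Since x = -3 < 0, we have sqrt(x^2) = |-3| = 3, not x = -3.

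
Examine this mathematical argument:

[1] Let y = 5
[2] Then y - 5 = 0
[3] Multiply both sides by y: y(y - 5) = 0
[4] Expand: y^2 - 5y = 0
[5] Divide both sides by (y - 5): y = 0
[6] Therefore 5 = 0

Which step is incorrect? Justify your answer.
Step 5: Divide both sides by (y - 5): y = 0

Step 5 divides both sides by (y - 5). However, since y = 5, we have (y - 5) = 0. Division by zero is undefined, making this step invalid.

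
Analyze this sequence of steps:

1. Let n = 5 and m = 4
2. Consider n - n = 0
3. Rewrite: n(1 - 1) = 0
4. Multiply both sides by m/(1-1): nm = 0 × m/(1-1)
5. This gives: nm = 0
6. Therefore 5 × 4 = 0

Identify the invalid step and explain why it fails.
Step 4: Multiply both sides by m/(1-1): nm = 0 × m/(1-1)

Step 4 multiplies both sides by m/(1-1). However, 1-1 = 0, so this is multiplication by m/0, which is undefined. We cannot multiply by an undefined expression.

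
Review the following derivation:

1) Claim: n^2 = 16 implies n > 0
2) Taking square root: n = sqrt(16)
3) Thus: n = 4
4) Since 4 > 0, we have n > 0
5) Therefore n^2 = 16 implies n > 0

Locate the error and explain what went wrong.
Step 2: Taking square root: n = sqrt(16)

Step 2 takes the square root and assumes the positive root only. The equation n^2 = 16 actually has two solutions: n = 4 and n = -4. The proof silently assumes n > 0 without justification, then uses this assumption to conclude n > 0, which is circular. The counterexample n = -4 shows the claim is false.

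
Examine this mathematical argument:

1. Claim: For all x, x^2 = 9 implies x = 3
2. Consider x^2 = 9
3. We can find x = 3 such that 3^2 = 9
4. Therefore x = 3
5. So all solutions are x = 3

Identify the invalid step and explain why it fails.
Step 4: Therefore x = 3

Step 4 incorrectly concludes that x = 3 is the only solution. The proof shows that x = 3 is A solution (existence), but does not show it is the ONLY solution (uniqueness). In fact, x = -3 is also a solution since (-3)^2 = 9. Finding one solution doesn't prove there are no others.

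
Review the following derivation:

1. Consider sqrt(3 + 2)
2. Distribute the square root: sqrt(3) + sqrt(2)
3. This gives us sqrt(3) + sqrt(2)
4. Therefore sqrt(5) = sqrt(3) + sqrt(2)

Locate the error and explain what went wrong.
Step 2: Distribute the square root: sqrt(3) + sqrt(2)

Step 2 incorrectly 'distributes' the square root over addition. The square root function does not distribute: sqrt(a + b) ≠ sqrt(a) + sqrt(b). In fact, sqrt(3 + 2) = sqrt(5) ≈ 2.2361, while sqrt(3) + sqrt(2) ≈ 3.1463.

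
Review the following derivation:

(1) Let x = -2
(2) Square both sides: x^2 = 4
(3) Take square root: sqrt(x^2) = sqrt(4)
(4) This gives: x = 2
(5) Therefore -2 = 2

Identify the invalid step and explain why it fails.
Step 4: This gives: x = 2

Step 4 incorrectly states that sqrt(x^2) = x. The correct identity is sqrt(x^2) = |x|. Since x = -2 < 0, we have sqrt(x^2) = |-2| = 2, not x = -2.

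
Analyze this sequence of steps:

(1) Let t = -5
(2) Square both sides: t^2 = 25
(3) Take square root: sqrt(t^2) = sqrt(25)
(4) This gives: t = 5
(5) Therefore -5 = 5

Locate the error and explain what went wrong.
Step 4: This gives: t = 5

Step 4 incorrectly states that sqrt(t^2) = t. The correct identity is sqrt(t^2) = |t|. Since t = -5 < 0, we have sqrt(t^2) = |-5| = 5, not t = -5.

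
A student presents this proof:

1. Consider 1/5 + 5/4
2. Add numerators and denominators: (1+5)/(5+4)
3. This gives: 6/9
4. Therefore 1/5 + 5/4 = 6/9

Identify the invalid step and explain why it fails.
Step 2: Add numerators and denominators: (1+5)/(5+4)

Step 2 incorrectly adds fractions by separately adding numerators and denominators. This is wrong. The correct method requires a common denominator: 1/5 + 5/4 = (1×4 + 5×5)/(5×4) = 29/20 = 29/20. The method used gives 6/9, which is different.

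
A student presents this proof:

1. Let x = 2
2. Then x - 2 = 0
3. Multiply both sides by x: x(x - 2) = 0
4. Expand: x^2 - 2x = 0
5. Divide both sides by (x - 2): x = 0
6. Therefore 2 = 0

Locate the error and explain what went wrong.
Step 5: Divide both sides by (x - 2): x = 0

Step 5 divides both sides by (x - 2). However, since x = 2, we have (x - 2) = 0. Division by zero is undefined, making this step invalid.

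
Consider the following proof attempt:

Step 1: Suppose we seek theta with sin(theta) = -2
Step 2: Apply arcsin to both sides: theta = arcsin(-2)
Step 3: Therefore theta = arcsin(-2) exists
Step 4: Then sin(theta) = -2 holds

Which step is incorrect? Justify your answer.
Step 2: Apply arcsin to both sides: theta = arcsin(-2)

Step 2 applies arcsin to -2. However, arcsin(x) is only defined for x in [-1, 1] because sin(theta) can only produce values in that range. Since |-2| > 1, arcsin(-2) is undefined. There is no angle whose sine equals -2.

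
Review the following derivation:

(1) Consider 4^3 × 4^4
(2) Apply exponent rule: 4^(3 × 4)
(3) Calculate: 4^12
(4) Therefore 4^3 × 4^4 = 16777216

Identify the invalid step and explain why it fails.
Step 2: Apply exponent rule: 4^(3 × 4)

Step 2 incorrectly states that a^b × a^c = a^(b×c). The correct rule is a^b × a^c = a^(b+c). The actual value is 4^3 × 4^4 = 4^7 = 16384, not 4^12 = 16777216.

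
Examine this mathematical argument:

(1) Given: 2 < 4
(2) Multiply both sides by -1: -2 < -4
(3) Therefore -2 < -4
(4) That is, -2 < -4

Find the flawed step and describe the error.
Step 2: Multiply both sides by -1: -2 < -4

Step 2 multiplies both sides by -1 but fails to reverse the inequality sign. When multiplying (or dividing) an inequality by a negative number, the direction must be reversed. Since 2 < 4, we should get -2 > -4, i.e., -2 > -4.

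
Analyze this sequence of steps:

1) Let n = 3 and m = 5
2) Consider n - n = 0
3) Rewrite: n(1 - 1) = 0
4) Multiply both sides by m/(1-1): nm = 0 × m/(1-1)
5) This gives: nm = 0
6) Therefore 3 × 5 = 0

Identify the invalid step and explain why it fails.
Step 4: Multiply both sides by m/(1-1): nm = 0 × m/(1-1)

Step 4 multiplies both sides by m/(1-1). However, 1-1 = 0, so this is multiplication by m/0, which is undefined. We cannot multiply by an undefined expression.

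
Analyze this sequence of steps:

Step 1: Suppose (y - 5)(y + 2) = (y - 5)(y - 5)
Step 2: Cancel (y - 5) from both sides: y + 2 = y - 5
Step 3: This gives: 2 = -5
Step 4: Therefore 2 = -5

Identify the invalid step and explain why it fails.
Step 2: Cancel (y - 5) from both sides: y + 2 = y - 5

Step 2 cancels (y - 5) from both sides. This is only valid if (y - 5) ≠ 0, i.e., y ≠ 5. When y = 5, both sides equal zero regardless of the other factors. The correct approach requires considering y = 5 as a separate case.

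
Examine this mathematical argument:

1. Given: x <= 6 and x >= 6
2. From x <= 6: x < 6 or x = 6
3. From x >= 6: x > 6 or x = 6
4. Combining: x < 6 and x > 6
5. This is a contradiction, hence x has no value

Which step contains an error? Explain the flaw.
Step 4: Combining: x < 6 and x > 6

Step 4 incorrectly combines the conditions. From x <= 6 and x >= 6, the intersection is x = 6. The error treats the 'or' cases as 'and' requirements. The correct conclusion is that x = 6 is the unique solution, not that no solution exists.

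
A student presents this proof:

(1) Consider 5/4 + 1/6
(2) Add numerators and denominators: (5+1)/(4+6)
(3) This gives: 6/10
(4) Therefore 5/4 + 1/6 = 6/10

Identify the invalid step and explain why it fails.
Step 2: Add numerators and denominators: (5+1)/(4+6)

Step 2 incorrectly adds fractions by separately adding numerators and denominators. This is wrong. The correct method requires a common denominator: 5/4 + 1/6 = (5×6 + 1×4)/(4×6) = 34/24 = 17/12. The method used gives 6/10, which is different.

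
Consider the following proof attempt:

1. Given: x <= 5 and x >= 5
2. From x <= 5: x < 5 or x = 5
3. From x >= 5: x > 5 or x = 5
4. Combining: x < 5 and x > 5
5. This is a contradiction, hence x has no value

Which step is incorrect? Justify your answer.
Step 4: Combining: x < 5 and x > 5

Step 4 incorrectly combines the conditions. From x <= 5 and x >= 5, the intersection is x = 5. The error treats the 'or' cases as 'and' requirements. The correct conclusion is that x = 5 is the unique solution, not that no solution exists.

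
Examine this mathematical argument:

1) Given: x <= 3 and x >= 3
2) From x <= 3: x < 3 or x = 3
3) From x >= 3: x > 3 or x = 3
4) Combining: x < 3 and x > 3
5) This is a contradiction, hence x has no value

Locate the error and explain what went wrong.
Step 4: Combining: x < 3 and x > 3

Step 4 incorrectly combines the conditions. From x <= 3 and x >= 3, the intersection is x = 3. The error treats the 'or' cases as 'and' requirements. The correct conclusion is that x = 3 is the unique solution, not that no solution exists.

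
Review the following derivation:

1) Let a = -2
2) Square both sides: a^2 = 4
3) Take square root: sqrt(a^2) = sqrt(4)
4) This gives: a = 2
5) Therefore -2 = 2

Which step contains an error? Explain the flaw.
Step 4: This gives: a = 2

Step 4 incorrectly states that sqrt(a^2) = a. The correct identity is sqrt(a^2) = |a|. Since a = -2 < 0, we have sqrt(a^2) = |-2| = 2, not a = -2.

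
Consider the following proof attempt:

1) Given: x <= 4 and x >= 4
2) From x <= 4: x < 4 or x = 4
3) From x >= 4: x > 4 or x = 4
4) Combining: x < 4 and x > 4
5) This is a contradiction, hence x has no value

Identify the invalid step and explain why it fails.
Step 4: Combining: x < 4 and x > 4

Step 4 incorrectly combines the conditions. From x <= 4 and x >= 4, the intersection is x = 4. The error treats the 'or' cases as 'and' requirements. The correct conclusion is that x = 4 is the unique solution, not that no solution exists.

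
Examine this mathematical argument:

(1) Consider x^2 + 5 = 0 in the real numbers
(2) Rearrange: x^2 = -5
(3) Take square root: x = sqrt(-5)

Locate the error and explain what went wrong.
Step 3: Take square root: x = sqrt(-5)

Step 3 takes the square root of -5, which is negative. In the real number system, the square root of a negative number is undefined. The equation x^2 + 5 = 0 has no real solutions. Square roots of negative numbers only exist in the complex numbers.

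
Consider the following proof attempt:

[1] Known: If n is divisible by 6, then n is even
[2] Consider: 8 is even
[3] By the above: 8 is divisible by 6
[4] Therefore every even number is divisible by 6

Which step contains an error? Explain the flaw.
Step 3: By the above: 8 is divisible by 6

Step 3 commits the fallacy of affirming the consequent. The known fact 'divisible by 6 → even' does NOT imply 'even → divisible by 6'. That would be the converse, which is false. For example, 8 is even but 8 ÷ 6 = 1.33, which is not an integer.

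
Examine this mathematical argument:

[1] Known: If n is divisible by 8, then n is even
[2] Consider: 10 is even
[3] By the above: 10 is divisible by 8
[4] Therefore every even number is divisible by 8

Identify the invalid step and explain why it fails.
Step 3: By the above: 10 is divisible by 8

Step 3 commits the fallacy of affirming the consequent. The known fact 'divisible by 8 → even' does NOT imply 'even → divisible by 8'. That would be the converse, which is false. For example, 10 is even but 10 ÷ 8 = 1.25, which is not an integer.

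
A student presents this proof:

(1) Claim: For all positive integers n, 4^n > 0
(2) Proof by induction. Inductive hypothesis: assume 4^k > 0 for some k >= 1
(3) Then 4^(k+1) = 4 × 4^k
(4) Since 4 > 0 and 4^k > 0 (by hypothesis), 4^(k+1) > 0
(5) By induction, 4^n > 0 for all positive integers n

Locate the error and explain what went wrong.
Step 5: By induction, 4^n > 0 for all positive integers n

Step 5 concludes the proof by induction, but no base case was ever established. A valid induction proof requires: (1) a base case proving 4^1 > 0, and (2) an inductive step showing IF 4^k > 0 THEN 4^(k+1) > 0. Steps 2-4 correctly establish the inductive step, but without the base case the conclusion in step 5 does not follow.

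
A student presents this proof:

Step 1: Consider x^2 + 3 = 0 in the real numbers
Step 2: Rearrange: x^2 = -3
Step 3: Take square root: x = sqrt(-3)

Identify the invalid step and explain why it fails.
Step 3: Take square root: x = sqrt(-3)

Step 3 takes the square root of -3, which is negative. In the real number system, the square root of a negative number is undefined. The equation x^2 + 3 = 0 has no real solutions. Square roots of negative numbers only exist in the complex numbers.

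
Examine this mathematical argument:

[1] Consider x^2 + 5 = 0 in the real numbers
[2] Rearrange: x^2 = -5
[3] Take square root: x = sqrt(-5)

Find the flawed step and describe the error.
Step 3: Take square root: x = sqrt(-5)

Step 3 takes the square root of -5, which is negative. In the real number system, the square root of a negative number is undefined. The equation x^2 + 5 = 0 has no real solutions. Square roots of negative numbers only exist in the complex numbers.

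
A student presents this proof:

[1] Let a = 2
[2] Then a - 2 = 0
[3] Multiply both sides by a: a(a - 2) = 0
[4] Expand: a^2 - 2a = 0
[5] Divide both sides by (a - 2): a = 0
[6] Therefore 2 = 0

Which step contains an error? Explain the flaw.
Step 5: Divide both sides by (a - 2): a = 0

Step 5 divides both sides by (a - 2). However, since a = 2, we have (a - 2) = 0. Division by zero is undefined, making this step invalid.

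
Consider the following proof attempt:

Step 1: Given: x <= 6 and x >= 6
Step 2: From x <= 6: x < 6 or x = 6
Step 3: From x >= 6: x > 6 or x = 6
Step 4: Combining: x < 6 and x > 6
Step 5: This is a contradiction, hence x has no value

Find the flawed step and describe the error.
Step 4: Combining: x < 6 and x > 6

Step 4 incorrectly combines the conditions. From x <= 6 and x >= 6, the intersection is x = 6. The error treats the 'or' cases as 'and' requirements. The correct conclusion is that x = 6 is the unique solution, not that no solution exists.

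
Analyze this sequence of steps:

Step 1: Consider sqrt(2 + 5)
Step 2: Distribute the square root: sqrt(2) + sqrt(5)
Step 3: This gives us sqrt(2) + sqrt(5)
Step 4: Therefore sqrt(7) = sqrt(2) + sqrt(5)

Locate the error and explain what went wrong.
Step 2: Distribute the square root: sqrt(2) + sqrt(5)

Step 2 incorrectly 'distributes' the square root over addition. The square root function does not distribute: sqrt(a + b) ≠ sqrt(a) + sqrt(b). In fact, sqrt(2 + 5) = sqrt(7) ≈ 2.6458, while sqrt(2) + sqrt(5) ≈ 3.6503.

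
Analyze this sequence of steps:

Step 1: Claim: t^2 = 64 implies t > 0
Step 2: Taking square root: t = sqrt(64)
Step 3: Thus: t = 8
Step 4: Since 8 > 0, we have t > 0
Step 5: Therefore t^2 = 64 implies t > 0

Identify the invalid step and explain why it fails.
Step 2: Taking square root: t = sqrt(64)

Step 2 takes the square root and assumes the positive root only. The equation t^2 = 64 actually has two solutions: t = 8 and t = -8. The proof silently assumes t > 0 without justification, then uses this assumption to conclude t > 0, which is circular. The counterexample t = -8 shows the claim is false.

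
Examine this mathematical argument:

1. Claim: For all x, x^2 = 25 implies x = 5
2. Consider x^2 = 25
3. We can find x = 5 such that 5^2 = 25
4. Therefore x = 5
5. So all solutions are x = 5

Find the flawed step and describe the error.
Step 4: Therefore x = 5

Step 4 incorrectly concludes that x = 5 is the only solution. The proof shows that x = 5 is A solution (existence), but does not show it is the ONLY solution (uniqueness). In fact, x = -5 is also a solution since (-5)^2 = 25. Finding one solution doesn't prove there are no others.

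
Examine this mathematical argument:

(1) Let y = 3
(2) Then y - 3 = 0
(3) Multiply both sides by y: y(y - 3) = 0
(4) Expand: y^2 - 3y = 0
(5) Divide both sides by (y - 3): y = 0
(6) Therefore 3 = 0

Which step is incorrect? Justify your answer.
Step 5: Divide both sides by (y - 3): y = 0

Step 5 divides both sides by (y - 3). However, since y = 3, we have (y - 3) = 0. Division by zero is undefined, making this step invalid.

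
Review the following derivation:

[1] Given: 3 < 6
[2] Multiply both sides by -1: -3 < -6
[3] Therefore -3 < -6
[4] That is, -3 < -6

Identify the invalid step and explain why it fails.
Step 2: Multiply both sides by -1: -3 < -6

Step 2 multiplies both sides by -1 but fails to reverse the inequality sign. When multiplying (or dividing) an inequality by a negative number, the direction must be reversed. Since 3 < 6, we should get -3 > -6, i.e., -3 > -6.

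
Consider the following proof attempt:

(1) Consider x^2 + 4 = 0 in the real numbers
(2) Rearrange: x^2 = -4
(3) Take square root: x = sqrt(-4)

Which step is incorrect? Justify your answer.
Step 3: Take square root: x = sqrt(-4)

Step 3 takes the square root of -4, which is negative. In the real number system, the square root of a negative number is undefined. The equation x^2 + 4 = 0 has no real solutions. Square roots of negative numbers only exist in the complex numbers.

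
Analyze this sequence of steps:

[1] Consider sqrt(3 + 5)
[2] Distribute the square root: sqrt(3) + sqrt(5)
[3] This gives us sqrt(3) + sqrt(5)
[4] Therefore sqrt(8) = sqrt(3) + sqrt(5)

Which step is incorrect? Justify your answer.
Step 2: Distribute the square root: sqrt(3) + sqrt(5)

Step 2 incorrectly 'distributes' the square root over addition. The square root function does not distribute: sqrt(a + b) ≠ sqrt(a) + sqrt(b). In fact, sqrt(3 + 5) = sqrt(8) ≈ 2.8284, while sqrt(3) + sqrt(5) ≈ 3.9681.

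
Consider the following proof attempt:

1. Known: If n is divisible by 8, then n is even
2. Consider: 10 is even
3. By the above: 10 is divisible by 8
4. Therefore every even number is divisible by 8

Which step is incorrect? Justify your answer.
Step 3: By the above: 10 is divisible by 8

Step 3 commits the fallacy of affirming the consequent. The known fact 'divisible by 8 → even' does NOT imply 'even → divisible by 8'. That would be the converse, which is false. For example, 10 is even but 10 ÷ 8 = 1.25, which is not an integer.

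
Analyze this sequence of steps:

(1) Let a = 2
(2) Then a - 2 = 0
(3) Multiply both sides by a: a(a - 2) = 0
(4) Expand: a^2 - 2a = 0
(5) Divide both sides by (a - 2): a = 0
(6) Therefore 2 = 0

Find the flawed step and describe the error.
Step 5: Divide both sides by (a - 2): a = 0

Step 5 divides both sides by (a - 2). However, since a = 2, we have (a - 2) = 0. Division by zero is undefined, making this step invalid.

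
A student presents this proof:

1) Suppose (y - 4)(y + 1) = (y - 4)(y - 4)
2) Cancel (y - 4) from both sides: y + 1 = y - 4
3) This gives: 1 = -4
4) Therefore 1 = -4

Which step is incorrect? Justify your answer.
Step 2: Cancel (y - 4) from both sides: y + 1 = y - 4

Step 2 cancels (y - 4) from both sides. This is only valid if (y - 4) ≠ 0, i.e., y ≠ 4. When y = 4, both sides equal zero regardless of the other factors. The correct approach requires considering y = 4 as a separate case.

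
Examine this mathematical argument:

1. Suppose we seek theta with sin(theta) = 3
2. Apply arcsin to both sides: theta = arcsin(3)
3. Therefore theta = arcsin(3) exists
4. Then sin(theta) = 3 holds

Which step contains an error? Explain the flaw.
Step 2: Apply arcsin to both sides: theta = arcsin(3)

Step 2 applies arcsin to 3. However, arcsin(x) is only defined for x in [-1, 1] because sin(theta) can only produce values in that range. Since |3| > 1, arcsin(3) is undefined. There is no angle whose sine equals 3.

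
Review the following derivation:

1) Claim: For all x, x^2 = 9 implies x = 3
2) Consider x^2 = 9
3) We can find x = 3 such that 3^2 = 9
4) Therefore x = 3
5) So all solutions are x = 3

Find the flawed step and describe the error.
Step 4: Therefore x = 3

Step 4 incorrectly concludes that x = 3 is the only solution. The proof shows that x = 3 is A solution (existence), but does not show it is the ONLY solution (uniqueness). In fact, x = -3 is also a solution since (-3)^2 = 9. Finding one solution doesn't prove there are no others.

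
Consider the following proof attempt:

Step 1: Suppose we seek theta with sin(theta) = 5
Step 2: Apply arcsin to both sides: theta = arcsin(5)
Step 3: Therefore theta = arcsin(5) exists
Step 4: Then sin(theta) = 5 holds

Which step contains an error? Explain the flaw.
Step 2: Apply arcsin to both sides: theta = arcsin(5)

Step 2 applies arcsin to 5. However, arcsin(x) is only defined for x in [-1, 1] because sin(theta) can only produce values in that range. Since |5| > 1, arcsin(5) is undefined. There is no angle whose sine equals 5.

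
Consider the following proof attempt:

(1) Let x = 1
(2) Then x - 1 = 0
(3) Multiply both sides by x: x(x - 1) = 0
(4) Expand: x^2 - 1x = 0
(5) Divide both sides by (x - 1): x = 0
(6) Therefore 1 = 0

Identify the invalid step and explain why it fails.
Step 5: Divide both sides by (x - 1): x = 0

Step 5 divides both sides by (x - 1). However, since x = 1, we have (x - 1) = 0. Division by zero is undefined, making this step invalid.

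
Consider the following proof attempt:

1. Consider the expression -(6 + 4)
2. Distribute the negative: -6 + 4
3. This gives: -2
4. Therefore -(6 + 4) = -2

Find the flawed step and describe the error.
Step 2: Distribute the negative: -6 + 4

Step 2 incorrectly distributes the negative sign. The correct distribution is -(6 + 4) = -6 - 4 = -10. The negative must be applied to both terms, not just the first. The error treats -(6 + 4) as -6 + 4, which equals -2 instead of -10.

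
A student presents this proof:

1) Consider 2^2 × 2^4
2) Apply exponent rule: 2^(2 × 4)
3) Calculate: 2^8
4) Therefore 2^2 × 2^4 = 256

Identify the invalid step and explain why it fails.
Step 2: Apply exponent rule: 2^(2 × 4)

Step 2 incorrectly states that a^b × a^c = a^(b×c). The correct rule is a^b × a^c = a^(b+c). The actual value is 2^2 × 2^4 = 2^6 = 64, not 2^8 = 256.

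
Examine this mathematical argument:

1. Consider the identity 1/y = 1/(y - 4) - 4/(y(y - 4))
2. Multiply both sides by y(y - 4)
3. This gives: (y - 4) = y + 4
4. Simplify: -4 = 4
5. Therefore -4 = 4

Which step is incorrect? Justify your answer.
Step 3: This gives: (y - 4) = y + 4

Step 3 makes a sign error when clearing denominators. Multiplying -4/(y(y - 4)) by y(y - 4) gives -4, not +4. The correct result is (y - 4) = y - 4, which is trivially true, not (y - 4) = y + 4. (Step 1 is a valid identity: 1/(y - 4) - 4/(y(y - 4)) = (y - 4)/(y(y - 4)) = 1/y.)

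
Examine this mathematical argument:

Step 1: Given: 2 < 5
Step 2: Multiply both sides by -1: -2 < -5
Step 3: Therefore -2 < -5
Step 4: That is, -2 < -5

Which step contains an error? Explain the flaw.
Step 2: Multiply both sides by -1: -2 < -5

Step 2 multiplies both sides by -1 but fails to reverse the inequality sign. When multiplying (or dividing) an inequality by a negative number, the direction must be reversed. Since 2 < 5, we should get -2 > -5, i.e., -2 > -5.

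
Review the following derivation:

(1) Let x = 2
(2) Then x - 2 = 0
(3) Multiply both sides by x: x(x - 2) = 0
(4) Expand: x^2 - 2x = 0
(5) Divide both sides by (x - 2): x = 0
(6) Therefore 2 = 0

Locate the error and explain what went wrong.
Step 5: Divide both sides by (x - 2): x = 0

Step 5 divides both sides by (x - 2). However, since x = 2, we have (x - 2) = 0. Division by zero is undefined, making this step invalid.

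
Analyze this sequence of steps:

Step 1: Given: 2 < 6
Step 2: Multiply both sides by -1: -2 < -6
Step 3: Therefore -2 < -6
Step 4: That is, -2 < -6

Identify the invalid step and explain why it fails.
Step 2: Multiply both sides by -1: -2 < -6

Step 2 multiplies both sides by -1 but fails to reverse the inequality sign. When multiplying (or dividing) an inequality by a negative number, the direction must be reversed. Since 2 < 6, we should get -2 > -6, i.e., -2 > -6.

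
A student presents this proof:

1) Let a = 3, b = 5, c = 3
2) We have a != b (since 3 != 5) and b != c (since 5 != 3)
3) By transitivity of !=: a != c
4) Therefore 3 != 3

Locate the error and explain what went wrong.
Step 3: By transitivity of !=: a != c

Step 3 incorrectly applies transitivity to the '!=' relation. Transitivity states: if a R b and b R c, then a R c. However, '!=' is not transitive. Counterexample: 3 != 5 and 5 != 3, but 3 = 3 (both equal 3). Transitivity holds for relations like <, <=, =, but not for !=.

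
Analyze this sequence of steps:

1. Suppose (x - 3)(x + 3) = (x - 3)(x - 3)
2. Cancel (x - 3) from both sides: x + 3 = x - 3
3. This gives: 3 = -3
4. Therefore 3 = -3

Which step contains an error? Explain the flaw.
Step 2: Cancel (x - 3) from both sides: x + 3 = x - 3

Step 2 cancels (x - 3) from both sides. This is only valid if (x - 3) ≠ 0, i.e., x ≠ 3. When x = 3, both sides equal zero regardless of the other factors. The correct approach requires considering x = 3 as a separate case.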